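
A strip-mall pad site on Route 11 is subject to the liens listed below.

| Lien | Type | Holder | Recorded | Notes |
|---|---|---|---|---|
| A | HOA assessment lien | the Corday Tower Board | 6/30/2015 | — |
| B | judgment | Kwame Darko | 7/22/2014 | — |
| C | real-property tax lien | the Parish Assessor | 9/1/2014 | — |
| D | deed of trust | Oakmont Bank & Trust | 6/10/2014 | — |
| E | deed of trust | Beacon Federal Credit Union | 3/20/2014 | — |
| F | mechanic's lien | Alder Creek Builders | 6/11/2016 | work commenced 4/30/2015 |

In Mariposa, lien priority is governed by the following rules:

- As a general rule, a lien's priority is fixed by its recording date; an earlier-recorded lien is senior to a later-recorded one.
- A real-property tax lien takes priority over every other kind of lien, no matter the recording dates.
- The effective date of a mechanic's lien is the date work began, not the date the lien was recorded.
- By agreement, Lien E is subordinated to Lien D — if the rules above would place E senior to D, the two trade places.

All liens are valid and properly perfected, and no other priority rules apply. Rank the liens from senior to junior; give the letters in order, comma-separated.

C, D, E, B, F, A

Effective dates after the stated exceptions: F is treated as recorded 4/30/2015, the work-commencement date.
As a real-property tax lien, C is senior to every other lien.
Ordering the rest by effective date: E (3/20/2014), D (6/10/2014), B (7/22/2014), F (4/30/2015), A (6/30/2015).
E would otherwise be senior to D, so under the subordination agreement E and D exchange positions.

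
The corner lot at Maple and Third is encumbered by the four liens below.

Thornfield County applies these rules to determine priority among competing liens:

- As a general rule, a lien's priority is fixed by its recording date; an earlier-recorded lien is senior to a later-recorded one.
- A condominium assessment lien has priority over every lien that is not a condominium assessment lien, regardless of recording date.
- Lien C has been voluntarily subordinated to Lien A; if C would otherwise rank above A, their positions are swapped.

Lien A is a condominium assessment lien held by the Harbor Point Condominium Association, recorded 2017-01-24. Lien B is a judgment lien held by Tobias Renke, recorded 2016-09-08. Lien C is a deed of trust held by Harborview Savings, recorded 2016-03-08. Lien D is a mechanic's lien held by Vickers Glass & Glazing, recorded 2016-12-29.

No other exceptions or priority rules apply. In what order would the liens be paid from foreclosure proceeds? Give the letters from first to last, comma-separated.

As a condominium assessment lien, A is senior to every other lien.
Among the remaining liens, by effective date: C (2016-03-08), B (2016-09-08), D (2016-12-29).
C is already junior to A, so the subordination agreement changes nothing.

A, C, B, D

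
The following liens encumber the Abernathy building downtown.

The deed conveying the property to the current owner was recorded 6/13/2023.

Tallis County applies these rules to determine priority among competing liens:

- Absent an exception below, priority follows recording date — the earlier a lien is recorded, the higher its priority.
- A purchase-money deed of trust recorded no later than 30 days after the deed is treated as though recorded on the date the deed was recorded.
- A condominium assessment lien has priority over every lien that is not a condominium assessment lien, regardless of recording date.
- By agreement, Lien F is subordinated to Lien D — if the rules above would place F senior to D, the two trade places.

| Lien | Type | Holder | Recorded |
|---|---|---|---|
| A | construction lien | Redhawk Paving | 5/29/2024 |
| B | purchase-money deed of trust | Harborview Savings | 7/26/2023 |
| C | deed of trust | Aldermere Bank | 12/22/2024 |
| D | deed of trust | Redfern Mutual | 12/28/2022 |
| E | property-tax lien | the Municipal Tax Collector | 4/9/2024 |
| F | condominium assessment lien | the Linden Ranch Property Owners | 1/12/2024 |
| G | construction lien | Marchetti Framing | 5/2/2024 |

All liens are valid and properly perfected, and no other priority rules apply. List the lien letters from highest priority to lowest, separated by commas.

Adjusting effective dates: B missed the 30-day window (43 days after the deed), so its recording date stands.
F is a condominium assessment lien, so it outranks all other liens regardless of date.
Ordering the rest by effective date: D (12/28/2022), B (7/26/2023), E (4/9/2024), G (5/2/2024), A (5/29/2024), C (12/22/2024).
Because F would otherwise rank above D, the subordination swaps them.

D, F, B, E, G, A, C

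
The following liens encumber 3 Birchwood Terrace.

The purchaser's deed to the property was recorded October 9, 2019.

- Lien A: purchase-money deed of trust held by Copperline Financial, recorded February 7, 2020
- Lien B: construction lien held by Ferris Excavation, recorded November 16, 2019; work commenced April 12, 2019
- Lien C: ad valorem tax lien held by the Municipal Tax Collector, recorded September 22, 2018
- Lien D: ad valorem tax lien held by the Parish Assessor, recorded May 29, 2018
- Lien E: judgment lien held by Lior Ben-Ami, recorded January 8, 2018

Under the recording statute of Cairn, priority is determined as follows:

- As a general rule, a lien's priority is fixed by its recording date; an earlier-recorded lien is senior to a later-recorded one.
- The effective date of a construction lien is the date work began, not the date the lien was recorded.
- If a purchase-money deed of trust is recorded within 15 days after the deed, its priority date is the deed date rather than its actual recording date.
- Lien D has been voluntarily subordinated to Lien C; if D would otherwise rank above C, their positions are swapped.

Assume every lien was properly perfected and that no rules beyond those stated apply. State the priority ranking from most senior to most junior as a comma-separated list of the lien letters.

Adjusting effective dates: A missed the 15-day window (121 days after the deed), so its recording date stands; B is treated as recorded April 12, 2019, the work-commencement date.
By effective date, earliest first: E (January 8, 2018), D (May 29, 2018), C (September 22, 2018), B (April 12, 2019), A (February 7, 2020).
The subordination applies — D was senior to C — so D and C swap.

E, C, D, B, A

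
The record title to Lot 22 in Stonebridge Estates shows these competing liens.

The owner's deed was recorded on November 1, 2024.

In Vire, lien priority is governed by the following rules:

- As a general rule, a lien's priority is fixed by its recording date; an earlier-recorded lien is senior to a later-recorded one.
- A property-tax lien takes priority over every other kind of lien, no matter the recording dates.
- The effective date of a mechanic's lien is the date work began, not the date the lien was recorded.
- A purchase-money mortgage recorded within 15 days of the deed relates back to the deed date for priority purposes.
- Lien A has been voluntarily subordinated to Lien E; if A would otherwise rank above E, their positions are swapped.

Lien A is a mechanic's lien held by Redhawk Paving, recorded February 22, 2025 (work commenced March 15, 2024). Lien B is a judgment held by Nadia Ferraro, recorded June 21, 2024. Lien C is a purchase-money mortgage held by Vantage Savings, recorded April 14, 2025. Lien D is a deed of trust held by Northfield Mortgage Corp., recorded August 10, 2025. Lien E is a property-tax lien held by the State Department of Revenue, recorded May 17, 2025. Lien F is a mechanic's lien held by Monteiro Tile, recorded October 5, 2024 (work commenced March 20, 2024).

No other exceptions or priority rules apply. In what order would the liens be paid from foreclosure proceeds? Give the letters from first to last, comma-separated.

E, A, F, B, C, D

First, effective dates: A's effective date is March 15, 2024, when work began; C was recorded 164 days after the deed, outside the 15-day window, so it keeps its recording date; F is treated as recorded March 20, 2024, the work-commencement date.
E, as a property-tax lien, has superpriority and ranks first.
The other liens, earliest effective date first: A (March 15, 2024), F (March 20, 2024), B (June 21, 2024), C (April 14, 2025), D (August 10, 2025).
Since A is not senior to E, the subordination leaves the order unchanged.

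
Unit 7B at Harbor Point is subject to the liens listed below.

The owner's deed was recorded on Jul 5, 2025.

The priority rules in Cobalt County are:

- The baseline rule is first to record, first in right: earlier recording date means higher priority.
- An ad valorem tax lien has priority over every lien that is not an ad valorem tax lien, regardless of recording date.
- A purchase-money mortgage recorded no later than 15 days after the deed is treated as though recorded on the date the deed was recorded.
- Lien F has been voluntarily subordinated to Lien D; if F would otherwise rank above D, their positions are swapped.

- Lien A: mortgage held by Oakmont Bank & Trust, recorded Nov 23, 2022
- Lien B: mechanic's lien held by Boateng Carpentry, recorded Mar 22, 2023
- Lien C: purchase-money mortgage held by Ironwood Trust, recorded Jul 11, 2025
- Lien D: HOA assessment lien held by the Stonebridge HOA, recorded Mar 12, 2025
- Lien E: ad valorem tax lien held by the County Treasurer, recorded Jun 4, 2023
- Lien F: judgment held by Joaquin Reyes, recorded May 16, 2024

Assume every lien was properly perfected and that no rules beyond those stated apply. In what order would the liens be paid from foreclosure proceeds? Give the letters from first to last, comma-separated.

E, A, B, D, F, C

Adjusting effective dates: C's effective date is the deed date, Jul 5, 2025.
E is an ad valorem tax lien and takes priority over every other lien.
Ordering the rest by effective date: A (Nov 23, 2022), B (Mar 22, 2023), F (May 16, 2024), D (Mar 12, 2025), C (Jul 5, 2025).
Because F would otherwise rank above D, the subordination swaps them.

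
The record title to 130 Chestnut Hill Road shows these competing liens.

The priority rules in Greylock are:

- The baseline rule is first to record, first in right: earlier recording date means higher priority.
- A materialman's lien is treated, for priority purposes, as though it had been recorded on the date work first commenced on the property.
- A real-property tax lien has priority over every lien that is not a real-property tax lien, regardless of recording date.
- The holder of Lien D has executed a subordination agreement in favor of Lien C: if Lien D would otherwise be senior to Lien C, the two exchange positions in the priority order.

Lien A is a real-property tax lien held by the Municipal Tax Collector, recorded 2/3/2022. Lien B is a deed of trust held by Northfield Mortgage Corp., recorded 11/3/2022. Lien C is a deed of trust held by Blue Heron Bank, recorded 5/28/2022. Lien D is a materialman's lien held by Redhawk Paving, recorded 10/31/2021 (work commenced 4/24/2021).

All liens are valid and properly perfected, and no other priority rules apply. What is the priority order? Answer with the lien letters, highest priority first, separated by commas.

A, C, D, B

Effective dates after the stated exceptions: D relates back to 4/24/2021 (work commenced).
As a real-property tax lien, A is senior to every other lien.
The other liens, earliest effective date first: D (4/24/2021), C (5/28/2022), B (11/3/2022).
Because D would otherwise rank above C, the subordination swaps them.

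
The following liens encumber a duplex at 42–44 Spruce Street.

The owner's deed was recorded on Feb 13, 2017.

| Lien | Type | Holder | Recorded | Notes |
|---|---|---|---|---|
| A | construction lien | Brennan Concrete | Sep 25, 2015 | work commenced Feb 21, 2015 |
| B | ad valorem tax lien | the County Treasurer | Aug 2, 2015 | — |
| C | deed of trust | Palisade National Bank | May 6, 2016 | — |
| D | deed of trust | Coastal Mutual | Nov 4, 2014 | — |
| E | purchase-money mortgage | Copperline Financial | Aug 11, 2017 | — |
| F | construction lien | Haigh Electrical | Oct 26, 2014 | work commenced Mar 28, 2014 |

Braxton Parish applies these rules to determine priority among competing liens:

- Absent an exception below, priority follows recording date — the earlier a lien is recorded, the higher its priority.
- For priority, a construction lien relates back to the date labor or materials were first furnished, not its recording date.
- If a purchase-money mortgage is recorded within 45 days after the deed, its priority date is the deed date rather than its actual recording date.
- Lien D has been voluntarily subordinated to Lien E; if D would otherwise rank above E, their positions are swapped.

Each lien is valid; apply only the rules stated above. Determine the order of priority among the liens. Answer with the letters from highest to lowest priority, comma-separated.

F, E, A, B, C, D

Adjusting effective dates: A is treated as recorded Feb 21, 2015, the work-commencement date; E was recorded 179 days after the deed — beyond 45 days — so no relation-back applies; F relates back to Mar 28, 2014 (work commenced).
Sorted by effective date: F (Mar 28, 2014), D (Nov 4, 2014), A (Feb 21, 2015), B (Aug 2, 2015), C (May 6, 2016), E (Aug 11, 2017).
D is senior to E before the subordination, so the two trade places.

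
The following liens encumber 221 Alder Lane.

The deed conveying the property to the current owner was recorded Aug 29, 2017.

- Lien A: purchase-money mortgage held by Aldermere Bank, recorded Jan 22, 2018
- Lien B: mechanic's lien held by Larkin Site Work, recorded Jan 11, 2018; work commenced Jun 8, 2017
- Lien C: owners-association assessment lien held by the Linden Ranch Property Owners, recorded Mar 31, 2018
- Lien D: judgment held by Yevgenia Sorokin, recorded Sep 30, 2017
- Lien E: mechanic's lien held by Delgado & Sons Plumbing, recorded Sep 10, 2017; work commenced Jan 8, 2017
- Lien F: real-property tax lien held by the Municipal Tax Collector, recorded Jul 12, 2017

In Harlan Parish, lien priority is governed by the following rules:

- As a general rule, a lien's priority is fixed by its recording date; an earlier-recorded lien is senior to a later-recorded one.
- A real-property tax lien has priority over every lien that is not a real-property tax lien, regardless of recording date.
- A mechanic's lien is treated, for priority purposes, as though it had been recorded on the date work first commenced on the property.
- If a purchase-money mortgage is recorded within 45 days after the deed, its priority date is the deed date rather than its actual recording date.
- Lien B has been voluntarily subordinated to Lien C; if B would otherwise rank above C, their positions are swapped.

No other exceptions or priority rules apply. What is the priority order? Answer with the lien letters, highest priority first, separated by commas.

F, E, C, D, A, B

Effective dates: A was recorded 146 days after the deed, outside the 45-day window, so it keeps its recording date; B relates back to Jun 8, 2017 (work commenced); E relates back to Jan 8, 2017 (work commenced).
F is a real-property tax lien and takes priority over every other lien.
The other liens, earliest effective date first: E (Jan 8, 2017), B (Jun 8, 2017), D (Sep 30, 2017), A (Jan 22, 2018), C (Mar 31, 2018).
B is senior to C before the subordination, so the two trade places.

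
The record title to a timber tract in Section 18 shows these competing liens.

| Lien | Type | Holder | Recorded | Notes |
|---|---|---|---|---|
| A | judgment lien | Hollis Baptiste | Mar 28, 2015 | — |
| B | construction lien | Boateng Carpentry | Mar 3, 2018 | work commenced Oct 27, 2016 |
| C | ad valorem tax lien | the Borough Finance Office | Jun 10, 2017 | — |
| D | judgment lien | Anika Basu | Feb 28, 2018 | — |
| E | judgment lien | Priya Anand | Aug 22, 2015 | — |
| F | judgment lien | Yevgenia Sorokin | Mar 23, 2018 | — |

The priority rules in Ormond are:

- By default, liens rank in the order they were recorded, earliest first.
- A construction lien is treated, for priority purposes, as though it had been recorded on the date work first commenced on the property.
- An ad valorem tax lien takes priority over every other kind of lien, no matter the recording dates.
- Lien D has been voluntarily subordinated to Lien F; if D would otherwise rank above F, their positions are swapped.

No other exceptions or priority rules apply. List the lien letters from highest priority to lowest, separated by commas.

C, A, E, B, F, D

Effective dates after the stated exceptions: B is treated as recorded Oct 27, 2016, the work-commencement date.
C is an ad valorem tax lien and takes priority over every other lien.
Remaining liens by effective date: A (Mar 28, 2015), E (Aug 22, 2015), B (Oct 27, 2016), D (Feb 28, 2018), F (Mar 23, 2018).
D is senior to F before the subordination, so the two trade places.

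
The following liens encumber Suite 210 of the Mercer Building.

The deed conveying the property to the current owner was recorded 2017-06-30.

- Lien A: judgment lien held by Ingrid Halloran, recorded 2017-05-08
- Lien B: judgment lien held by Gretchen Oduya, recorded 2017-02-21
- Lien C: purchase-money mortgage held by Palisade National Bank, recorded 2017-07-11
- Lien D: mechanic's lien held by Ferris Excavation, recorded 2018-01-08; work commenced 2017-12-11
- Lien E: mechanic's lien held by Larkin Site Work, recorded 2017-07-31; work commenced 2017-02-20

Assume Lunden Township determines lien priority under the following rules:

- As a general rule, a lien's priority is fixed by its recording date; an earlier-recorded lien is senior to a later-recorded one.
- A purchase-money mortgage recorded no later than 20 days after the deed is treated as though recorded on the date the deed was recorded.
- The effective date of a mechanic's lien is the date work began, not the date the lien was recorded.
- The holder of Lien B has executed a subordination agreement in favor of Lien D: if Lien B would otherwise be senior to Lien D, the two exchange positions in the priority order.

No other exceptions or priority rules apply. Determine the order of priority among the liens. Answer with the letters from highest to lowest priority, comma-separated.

E, D, A, C, B

Effective dates after the stated exceptions: C was recorded within the 20-day window, so its effective date is the deed date 2017-06-30; D's effective date is 2017-12-11, when work began; E's effective date is 2017-02-20, when work began.
By effective date: E (2017-02-20), B (2017-02-21), A (2017-05-08), C (2017-06-30), D (2017-12-11).
Because B would otherwise rank above D, the subordination swaps them.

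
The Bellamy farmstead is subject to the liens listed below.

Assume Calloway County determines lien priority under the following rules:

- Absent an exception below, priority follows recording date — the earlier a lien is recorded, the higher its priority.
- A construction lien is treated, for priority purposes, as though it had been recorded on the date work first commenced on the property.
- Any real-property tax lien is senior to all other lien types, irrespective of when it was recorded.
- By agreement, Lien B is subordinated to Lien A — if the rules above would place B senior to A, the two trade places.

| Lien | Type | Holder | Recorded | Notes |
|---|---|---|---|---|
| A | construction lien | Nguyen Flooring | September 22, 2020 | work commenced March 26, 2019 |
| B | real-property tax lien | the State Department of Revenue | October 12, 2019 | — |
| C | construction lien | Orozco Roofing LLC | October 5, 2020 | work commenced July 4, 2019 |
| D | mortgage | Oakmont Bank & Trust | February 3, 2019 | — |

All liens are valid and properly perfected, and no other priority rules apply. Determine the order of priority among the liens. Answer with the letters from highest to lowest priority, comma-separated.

A, D, B, C

First, effective dates: A's effective date is March 26, 2019, when work began; C's effective date is July 4, 2019, when work began.
B is a real-property tax lien, so it outranks all other liens regardless of date.
Ordering the rest by effective date: D (February 3, 2019), A (March 26, 2019), C (July 4, 2019).
The subordination applies — B was senior to A — so B and A swap.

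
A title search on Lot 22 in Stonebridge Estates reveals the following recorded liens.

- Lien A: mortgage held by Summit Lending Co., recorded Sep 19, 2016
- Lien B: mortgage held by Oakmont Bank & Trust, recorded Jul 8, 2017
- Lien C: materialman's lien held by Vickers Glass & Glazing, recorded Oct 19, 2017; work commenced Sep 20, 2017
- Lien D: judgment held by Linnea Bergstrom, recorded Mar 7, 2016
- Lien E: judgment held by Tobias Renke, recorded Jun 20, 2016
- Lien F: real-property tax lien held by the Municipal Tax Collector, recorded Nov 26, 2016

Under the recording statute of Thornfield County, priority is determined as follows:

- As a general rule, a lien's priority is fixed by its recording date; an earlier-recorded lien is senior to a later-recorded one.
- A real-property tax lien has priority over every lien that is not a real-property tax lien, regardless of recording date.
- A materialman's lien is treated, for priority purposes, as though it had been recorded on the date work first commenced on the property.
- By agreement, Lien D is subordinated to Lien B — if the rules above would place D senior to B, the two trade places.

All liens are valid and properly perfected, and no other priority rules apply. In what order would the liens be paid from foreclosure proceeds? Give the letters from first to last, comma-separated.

Adjusting effective dates: C's effective date is Sep 20, 2017, when work began.
F is a real-property tax lien and takes priority over every other lien.
Remaining liens by effective date: D (Mar 7, 2016), E (Jun 20, 2016), A (Sep 19, 2016), B (Jul 8, 2017), C (Sep 20, 2017).
The subordination applies — D was senior to B — so D and B swap.

F, B, E, A, D, C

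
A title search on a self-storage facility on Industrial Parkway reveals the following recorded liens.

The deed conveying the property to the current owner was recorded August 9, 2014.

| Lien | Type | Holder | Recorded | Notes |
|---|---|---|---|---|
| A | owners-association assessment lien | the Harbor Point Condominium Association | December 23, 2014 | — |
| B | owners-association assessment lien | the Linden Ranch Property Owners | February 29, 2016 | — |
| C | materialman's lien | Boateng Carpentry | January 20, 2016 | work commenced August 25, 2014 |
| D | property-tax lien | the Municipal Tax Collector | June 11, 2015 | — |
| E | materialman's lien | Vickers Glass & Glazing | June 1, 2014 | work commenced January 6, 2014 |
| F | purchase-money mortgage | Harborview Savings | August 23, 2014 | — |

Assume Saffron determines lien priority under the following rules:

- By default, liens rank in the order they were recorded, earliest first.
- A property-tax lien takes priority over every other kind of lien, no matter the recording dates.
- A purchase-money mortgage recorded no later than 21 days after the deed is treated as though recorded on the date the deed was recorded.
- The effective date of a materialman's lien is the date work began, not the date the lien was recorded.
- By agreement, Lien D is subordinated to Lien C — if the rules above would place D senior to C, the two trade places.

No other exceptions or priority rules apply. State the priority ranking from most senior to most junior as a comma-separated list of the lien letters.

Effective dates after the stated exceptions: C's effective date is August 25, 2014, when work began; E is treated as recorded January 6, 2014, the work-commencement date; F's effective date is the deed date, August 9, 2014.
D is a property-tax lien and takes priority over every other lien.
Remaining liens by effective date: E (January 6, 2014), F (August 9, 2014), C (August 25, 2014), A (December 23, 2014), B (February 29, 2016).
D is senior to C before the subordination, so the two trade places.

C, E, F, D, A, B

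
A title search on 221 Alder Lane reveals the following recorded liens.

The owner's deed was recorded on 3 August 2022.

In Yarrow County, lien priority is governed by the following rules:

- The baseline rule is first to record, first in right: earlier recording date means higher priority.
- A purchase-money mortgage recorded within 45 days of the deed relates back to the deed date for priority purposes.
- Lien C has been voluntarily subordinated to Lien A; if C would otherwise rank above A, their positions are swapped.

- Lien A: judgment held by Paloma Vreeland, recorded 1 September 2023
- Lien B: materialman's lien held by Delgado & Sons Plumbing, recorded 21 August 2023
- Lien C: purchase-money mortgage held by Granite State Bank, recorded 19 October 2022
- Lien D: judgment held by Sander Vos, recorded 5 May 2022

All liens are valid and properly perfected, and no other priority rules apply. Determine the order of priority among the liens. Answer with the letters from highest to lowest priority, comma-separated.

D, A, B, C

Adjusting effective dates: C missed the 45-day window (77 days after the deed), so its recording date stands.
Sorted by effective date: D (5 May 2022), C (19 October 2022), B (21 August 2023), A (1 September 2023).
The subordination applies — C was senior to A — so C and A swap.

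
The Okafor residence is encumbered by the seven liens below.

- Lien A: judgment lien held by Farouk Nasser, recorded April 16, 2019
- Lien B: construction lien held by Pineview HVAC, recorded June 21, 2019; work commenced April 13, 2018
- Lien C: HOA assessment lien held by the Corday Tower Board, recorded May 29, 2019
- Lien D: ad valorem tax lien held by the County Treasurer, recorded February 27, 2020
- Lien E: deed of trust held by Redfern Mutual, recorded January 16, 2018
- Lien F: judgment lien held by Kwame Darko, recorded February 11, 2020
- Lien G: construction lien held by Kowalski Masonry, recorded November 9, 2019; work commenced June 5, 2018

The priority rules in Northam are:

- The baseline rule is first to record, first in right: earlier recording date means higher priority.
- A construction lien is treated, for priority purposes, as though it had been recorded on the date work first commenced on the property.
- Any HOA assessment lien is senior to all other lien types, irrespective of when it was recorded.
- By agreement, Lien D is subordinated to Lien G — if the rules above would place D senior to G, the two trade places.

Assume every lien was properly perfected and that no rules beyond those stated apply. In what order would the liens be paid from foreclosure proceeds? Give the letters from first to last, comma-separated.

Adjusting effective dates: B's effective date is April 13, 2018, when work began; G is treated as recorded June 5, 2018, the work-commencement date.
As an HOA assessment lien, C is senior to every other lien.
The other liens, earliest effective date first: E (January 16, 2018), B (April 13, 2018), G (June 5, 2018), A (April 16, 2019), F (February 11, 2020), D (February 27, 2020).
D already ranks below G; the subordination has no effect.

C, E, B, G, A, F, D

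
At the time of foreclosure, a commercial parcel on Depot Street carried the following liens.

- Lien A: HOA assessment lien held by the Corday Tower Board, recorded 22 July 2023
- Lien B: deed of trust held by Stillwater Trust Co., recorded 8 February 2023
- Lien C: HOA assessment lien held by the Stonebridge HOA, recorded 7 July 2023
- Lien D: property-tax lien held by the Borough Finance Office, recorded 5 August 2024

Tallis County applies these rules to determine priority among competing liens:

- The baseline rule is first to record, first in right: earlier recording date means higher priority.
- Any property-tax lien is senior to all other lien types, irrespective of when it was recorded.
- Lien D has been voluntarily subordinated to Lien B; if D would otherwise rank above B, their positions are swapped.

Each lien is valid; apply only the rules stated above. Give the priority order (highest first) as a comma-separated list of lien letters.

D is a property-tax lien, so it outranks all other liens regardless of date.
The other liens, earliest effective date first: B (8 February 2023), C (7 July 2023), A (22 July 2023).
The subordination applies — D was senior to B — so D and B swap.

B, D, C, A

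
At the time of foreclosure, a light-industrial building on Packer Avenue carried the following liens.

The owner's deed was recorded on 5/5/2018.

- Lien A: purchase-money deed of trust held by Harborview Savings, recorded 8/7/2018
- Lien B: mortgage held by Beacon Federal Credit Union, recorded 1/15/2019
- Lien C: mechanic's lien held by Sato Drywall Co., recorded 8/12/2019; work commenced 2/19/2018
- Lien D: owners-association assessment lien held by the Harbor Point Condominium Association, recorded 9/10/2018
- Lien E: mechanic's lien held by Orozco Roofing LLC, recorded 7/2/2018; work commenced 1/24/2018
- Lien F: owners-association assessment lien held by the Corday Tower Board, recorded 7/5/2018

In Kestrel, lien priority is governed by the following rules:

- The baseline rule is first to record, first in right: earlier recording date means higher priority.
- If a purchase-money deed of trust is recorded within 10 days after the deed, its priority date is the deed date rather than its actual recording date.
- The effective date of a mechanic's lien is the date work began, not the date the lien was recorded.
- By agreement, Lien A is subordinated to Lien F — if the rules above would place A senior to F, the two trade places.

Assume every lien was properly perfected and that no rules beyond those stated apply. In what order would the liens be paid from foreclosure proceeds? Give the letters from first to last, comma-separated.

E, C, F, A, D, B

Adjusting effective dates: A missed the 10-day window (94 days after the deed), so its recording date stands; C's effective date is 2/19/2018, when work began; E relates back to 1/24/2018 (work commenced).
By effective date, earliest first: E (1/24/2018), C (2/19/2018), F (7/5/2018), A (8/7/2018), D (9/10/2018), B (1/15/2019).
Since A is not senior to F, the subordination leaves the order unchanged.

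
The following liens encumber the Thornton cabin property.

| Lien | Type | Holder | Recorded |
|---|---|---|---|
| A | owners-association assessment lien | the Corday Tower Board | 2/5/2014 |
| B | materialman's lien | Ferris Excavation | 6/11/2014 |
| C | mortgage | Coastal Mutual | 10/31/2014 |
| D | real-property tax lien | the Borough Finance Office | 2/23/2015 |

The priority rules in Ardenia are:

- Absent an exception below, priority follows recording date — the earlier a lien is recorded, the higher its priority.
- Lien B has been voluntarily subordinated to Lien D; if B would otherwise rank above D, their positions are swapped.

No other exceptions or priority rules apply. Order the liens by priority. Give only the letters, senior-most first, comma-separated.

By effective date, earliest first: A (2/5/2014), B (6/11/2014), C (10/31/2014), D (2/23/2015).
The subordination applies — B was senior to D — so B and D swap.

A, D, C, B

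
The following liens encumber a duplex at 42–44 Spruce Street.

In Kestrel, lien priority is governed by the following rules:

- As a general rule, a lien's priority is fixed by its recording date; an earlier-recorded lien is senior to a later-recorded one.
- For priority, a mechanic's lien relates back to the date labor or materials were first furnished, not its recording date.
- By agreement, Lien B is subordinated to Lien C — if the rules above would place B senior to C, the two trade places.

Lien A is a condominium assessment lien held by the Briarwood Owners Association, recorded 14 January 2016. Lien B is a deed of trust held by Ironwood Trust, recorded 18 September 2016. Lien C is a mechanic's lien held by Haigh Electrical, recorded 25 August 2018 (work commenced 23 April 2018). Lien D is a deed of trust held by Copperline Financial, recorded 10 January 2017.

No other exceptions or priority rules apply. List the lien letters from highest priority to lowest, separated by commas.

A, C, D, B

Effective dates: C relates back to 23 April 2018 (work commenced).
By effective date, earliest first: A (14 January 2016), B (18 September 2016), D (10 January 2017), C (23 April 2018).
Because B would otherwise rank above C, the subordination swaps them.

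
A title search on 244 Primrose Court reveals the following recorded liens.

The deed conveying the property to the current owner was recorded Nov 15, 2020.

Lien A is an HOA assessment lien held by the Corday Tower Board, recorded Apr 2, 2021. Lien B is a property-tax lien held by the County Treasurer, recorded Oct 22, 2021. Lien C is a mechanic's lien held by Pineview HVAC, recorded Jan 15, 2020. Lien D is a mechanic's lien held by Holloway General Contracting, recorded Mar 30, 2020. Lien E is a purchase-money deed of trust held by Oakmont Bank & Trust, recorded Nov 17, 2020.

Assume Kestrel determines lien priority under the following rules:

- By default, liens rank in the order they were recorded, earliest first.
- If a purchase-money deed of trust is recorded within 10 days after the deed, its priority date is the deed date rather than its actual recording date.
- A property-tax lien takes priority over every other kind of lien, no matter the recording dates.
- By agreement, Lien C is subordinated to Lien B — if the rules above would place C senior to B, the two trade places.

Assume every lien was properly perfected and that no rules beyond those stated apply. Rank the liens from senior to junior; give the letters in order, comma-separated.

B, C, D, E, A

Effective dates: E was recorded within the 10-day window, so its effective date is the deed date Nov 15, 2020.
B is a property-tax lien and takes priority over every other lien.
Among the remaining liens, by effective date: C (Jan 15, 2020), D (Mar 30, 2020), E (Nov 15, 2020), A (Apr 2, 2021).
C is already junior to B, so the subordination agreement changes nothing.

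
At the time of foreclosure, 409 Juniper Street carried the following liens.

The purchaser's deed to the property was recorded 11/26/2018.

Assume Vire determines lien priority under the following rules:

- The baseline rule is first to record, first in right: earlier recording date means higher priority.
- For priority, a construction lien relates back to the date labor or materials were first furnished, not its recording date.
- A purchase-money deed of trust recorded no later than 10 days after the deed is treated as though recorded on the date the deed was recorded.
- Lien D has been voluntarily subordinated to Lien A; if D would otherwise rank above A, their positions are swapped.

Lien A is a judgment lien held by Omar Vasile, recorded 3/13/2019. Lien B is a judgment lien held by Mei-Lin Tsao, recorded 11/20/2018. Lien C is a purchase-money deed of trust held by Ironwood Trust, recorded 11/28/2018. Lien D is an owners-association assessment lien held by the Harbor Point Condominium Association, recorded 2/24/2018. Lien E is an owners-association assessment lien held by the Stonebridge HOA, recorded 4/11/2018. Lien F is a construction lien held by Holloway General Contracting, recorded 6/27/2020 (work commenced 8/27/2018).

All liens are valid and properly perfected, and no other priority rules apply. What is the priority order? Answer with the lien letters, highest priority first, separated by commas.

Adjusting effective dates: C was recorded within the 10-day window, so its effective date is the deed date 11/26/2018; F is treated as recorded 8/27/2018, the work-commencement date.
Sorted by effective date: D (2/24/2018), E (4/11/2018), F (8/27/2018), B (11/20/2018), C (11/26/2018), A (3/13/2019).
Because D would otherwise rank above A, the subordination swaps them.

A, E, F, B, C, D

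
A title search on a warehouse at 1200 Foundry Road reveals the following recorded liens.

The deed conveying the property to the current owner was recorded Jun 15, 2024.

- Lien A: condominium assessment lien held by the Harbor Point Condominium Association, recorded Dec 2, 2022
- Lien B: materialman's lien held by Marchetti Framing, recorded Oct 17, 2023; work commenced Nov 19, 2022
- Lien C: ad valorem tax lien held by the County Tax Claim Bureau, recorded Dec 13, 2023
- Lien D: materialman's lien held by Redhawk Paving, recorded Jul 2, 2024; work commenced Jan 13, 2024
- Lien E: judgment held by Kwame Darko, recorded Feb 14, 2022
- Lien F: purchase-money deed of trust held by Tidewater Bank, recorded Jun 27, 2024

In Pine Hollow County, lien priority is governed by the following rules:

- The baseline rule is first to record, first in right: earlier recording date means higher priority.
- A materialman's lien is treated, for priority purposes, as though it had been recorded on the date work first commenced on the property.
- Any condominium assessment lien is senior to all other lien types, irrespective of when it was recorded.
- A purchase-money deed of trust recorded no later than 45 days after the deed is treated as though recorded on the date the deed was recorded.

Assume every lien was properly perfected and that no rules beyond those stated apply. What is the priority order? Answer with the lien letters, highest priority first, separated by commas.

A, E, B, C, D, F

First, effective dates: B is treated as recorded Nov 19, 2022, the work-commencement date; D is treated as recorded Jan 13, 2024, the work-commencement date; F was recorded within the 45-day window, so its effective date is the deed date Jun 15, 2024.
A is a condominium assessment lien and takes priority over every other lien.
Remaining liens by effective date: E (Feb 14, 2022), B (Nov 19, 2022), C (Dec 13, 2023), D (Jan 13, 2024), F (Jun 15, 2024).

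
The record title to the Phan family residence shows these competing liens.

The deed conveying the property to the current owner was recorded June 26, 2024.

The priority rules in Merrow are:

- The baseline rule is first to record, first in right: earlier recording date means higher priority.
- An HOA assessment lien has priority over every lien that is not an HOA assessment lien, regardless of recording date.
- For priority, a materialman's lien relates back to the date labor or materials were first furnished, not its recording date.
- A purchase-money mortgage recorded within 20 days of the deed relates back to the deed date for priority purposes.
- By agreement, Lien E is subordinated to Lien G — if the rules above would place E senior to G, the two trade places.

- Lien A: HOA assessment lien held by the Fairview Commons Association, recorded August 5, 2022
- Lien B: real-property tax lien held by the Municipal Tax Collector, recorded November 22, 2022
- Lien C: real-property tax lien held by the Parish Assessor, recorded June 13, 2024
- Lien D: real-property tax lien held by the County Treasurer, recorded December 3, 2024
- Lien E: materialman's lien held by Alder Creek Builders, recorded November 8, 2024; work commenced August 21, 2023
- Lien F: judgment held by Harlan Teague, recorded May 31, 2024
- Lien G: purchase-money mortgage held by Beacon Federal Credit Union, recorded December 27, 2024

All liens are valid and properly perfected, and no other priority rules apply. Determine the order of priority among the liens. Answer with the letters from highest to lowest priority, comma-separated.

Adjusting effective dates: E relates back to August 21, 2023 (work commenced); G was recorded 184 days after the deed, outside the 20-day window, so it keeps its recording date.
As an HOA assessment lien, A is senior to every other lien.
Ordering the rest by effective date: B (November 22, 2022), E (August 21, 2023), F (May 31, 2024), C (June 13, 2024), D (December 3, 2024), G (December 27, 2024).
E would otherwise be senior to G, so under the subordination agreement E and G exchange positions.

A, B, G, F, C, D, E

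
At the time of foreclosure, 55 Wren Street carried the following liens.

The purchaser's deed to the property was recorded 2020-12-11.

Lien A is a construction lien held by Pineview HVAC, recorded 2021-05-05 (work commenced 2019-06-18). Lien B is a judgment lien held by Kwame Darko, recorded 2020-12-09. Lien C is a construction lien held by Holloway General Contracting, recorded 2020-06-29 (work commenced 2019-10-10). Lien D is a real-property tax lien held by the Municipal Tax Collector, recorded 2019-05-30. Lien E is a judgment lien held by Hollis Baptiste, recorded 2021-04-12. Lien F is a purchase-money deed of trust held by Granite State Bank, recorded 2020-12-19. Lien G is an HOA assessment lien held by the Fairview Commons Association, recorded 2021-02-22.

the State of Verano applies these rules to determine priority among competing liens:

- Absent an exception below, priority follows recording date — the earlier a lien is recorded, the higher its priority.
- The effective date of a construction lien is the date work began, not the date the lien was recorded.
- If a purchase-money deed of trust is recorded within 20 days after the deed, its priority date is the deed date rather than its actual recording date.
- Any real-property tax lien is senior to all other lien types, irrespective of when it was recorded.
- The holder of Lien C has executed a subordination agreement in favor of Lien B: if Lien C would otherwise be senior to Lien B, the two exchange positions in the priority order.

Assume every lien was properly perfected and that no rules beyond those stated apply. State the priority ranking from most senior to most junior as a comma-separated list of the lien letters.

D, A, B, C, F, G, E

Adjusting effective dates: A is treated as recorded 2019-06-18, the work-commencement date; C relates back to 2019-10-10 (work commenced); F was recorded within the 20-day window, so its effective date is the deed date 2020-12-11.
D is a real-property tax lien and takes priority over every other lien.
Ordering the rest by effective date: A (2019-06-18), C (2019-10-10), B (2020-12-09), F (2020-12-11), G (2021-02-22), E (2021-04-12).
The subordination applies — C was senior to B — so C and B swap.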